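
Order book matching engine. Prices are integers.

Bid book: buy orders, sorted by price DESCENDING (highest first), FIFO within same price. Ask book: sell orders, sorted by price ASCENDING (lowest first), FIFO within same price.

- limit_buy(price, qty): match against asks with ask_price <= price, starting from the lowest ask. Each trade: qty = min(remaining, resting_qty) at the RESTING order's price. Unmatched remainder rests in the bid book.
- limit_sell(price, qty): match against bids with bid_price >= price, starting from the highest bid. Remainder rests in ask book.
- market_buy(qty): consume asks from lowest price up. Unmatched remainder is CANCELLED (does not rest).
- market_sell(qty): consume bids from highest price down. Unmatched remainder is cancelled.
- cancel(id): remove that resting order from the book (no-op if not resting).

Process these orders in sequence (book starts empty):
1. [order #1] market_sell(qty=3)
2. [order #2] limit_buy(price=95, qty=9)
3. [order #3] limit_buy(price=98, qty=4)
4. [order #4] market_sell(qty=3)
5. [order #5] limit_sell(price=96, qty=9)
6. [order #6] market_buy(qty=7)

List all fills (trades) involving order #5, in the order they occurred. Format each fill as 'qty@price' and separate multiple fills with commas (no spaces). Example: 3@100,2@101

Answer: 1@98,7@96

Derivation:
After op 1 [order #1] market_sell(qty=3): fills=none; bids=[-] asks=[-]
After op 2 [order #2] limit_buy(price=95, qty=9): fills=none; bids=[#2:9@95] asks=[-]
After op 3 [order #3] limit_buy(price=98, qty=4): fills=none; bids=[#3:4@98 #2:9@95] asks=[-]
After op 4 [order #4] market_sell(qty=3): fills=#3x#4:3@98; bids=[#3:1@98 #2:9@95] asks=[-]
After op 5 [order #5] limit_sell(price=96, qty=9): fills=#3x#5:1@98; bids=[#2:9@95] asks=[#5:8@96]
After op 6 [order #6] market_buy(qty=7): fills=#6x#5:7@96; bids=[#2:9@95] asks=[#5:1@96]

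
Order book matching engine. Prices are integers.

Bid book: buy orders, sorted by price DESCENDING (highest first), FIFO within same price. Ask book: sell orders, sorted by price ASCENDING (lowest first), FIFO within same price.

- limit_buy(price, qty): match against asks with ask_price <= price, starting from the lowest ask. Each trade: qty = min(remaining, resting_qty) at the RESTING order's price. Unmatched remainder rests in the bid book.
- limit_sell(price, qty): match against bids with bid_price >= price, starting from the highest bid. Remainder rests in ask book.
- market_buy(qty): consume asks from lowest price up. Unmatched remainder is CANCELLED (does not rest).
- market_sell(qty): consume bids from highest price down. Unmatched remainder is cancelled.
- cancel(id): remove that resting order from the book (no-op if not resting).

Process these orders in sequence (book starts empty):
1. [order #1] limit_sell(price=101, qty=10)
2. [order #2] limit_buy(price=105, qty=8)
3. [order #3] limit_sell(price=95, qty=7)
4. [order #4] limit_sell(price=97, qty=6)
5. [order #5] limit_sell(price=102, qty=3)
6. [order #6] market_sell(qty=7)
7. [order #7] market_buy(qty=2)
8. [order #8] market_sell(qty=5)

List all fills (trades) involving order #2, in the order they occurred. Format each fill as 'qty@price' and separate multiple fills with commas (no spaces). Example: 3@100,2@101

After op 1 [order #1] limit_sell(price=101, qty=10): fills=none; bids=[-] asks=[#1:10@101]
After op 2 [order #2] limit_buy(price=105, qty=8): fills=#2x#1:8@101; bids=[-] asks=[#1:2@101]
After op 3 [order #3] limit_sell(price=95, qty=7): fills=none; bids=[-] asks=[#3:7@95 #1:2@101]
After op 4 [order #4] limit_sell(price=97, qty=6): fills=none; bids=[-] asks=[#3:7@95 #4:6@97 #1:2@101]
After op 5 [order #5] limit_sell(price=102, qty=3): fills=none; bids=[-] asks=[#3:7@95 #4:6@97 #1:2@101 #5:3@102]
After op 6 [order #6] market_sell(qty=7): fills=none; bids=[-] asks=[#3:7@95 #4:6@97 #1:2@101 #5:3@102]
After op 7 [order #7] market_buy(qty=2): fills=#7x#3:2@95; bids=[-] asks=[#3:5@95 #4:6@97 #1:2@101 #5:3@102]
After op 8 [order #8] market_sell(qty=5): fills=none; bids=[-] asks=[#3:5@95 #4:6@97 #1:2@101 #5:3@102]

Answer: 8@101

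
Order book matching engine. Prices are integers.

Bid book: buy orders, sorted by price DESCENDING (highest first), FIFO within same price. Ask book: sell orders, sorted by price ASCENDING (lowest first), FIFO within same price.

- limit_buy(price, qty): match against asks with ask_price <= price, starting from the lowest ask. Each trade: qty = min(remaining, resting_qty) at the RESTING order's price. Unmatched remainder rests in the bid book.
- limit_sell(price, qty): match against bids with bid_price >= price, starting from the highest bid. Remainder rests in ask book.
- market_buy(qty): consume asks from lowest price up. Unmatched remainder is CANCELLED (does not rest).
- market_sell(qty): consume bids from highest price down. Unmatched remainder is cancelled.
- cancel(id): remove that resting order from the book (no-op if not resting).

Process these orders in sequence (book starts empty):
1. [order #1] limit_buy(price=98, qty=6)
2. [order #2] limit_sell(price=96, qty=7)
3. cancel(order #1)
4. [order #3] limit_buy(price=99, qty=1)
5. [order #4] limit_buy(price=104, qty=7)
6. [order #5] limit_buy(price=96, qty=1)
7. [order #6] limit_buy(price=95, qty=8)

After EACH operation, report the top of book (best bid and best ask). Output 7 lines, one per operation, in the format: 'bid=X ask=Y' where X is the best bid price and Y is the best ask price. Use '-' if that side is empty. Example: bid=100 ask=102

Answer: bid=98 ask=-
bid=- ask=96
bid=- ask=96
bid=- ask=-
bid=104 ask=-
bid=104 ask=-
bid=104 ask=-

Derivation:
After op 1 [order #1] limit_buy(price=98, qty=6): fills=none; bids=[#1:6@98] asks=[-]
After op 2 [order #2] limit_sell(price=96, qty=7): fills=#1x#2:6@98; bids=[-] asks=[#2:1@96]
After op 3 cancel(order #1): fills=none; bids=[-] asks=[#2:1@96]
After op 4 [order #3] limit_buy(price=99, qty=1): fills=#3x#2:1@96; bids=[-] asks=[-]
After op 5 [order #4] limit_buy(price=104, qty=7): fills=none; bids=[#4:7@104] asks=[-]
After op 6 [order #5] limit_buy(price=96, qty=1): fills=none; bids=[#4:7@104 #5:1@96] asks=[-]
After op 7 [order #6] limit_buy(price=95, qty=8): fills=none; bids=[#4:7@104 #5:1@96 #6:8@95] asks=[-]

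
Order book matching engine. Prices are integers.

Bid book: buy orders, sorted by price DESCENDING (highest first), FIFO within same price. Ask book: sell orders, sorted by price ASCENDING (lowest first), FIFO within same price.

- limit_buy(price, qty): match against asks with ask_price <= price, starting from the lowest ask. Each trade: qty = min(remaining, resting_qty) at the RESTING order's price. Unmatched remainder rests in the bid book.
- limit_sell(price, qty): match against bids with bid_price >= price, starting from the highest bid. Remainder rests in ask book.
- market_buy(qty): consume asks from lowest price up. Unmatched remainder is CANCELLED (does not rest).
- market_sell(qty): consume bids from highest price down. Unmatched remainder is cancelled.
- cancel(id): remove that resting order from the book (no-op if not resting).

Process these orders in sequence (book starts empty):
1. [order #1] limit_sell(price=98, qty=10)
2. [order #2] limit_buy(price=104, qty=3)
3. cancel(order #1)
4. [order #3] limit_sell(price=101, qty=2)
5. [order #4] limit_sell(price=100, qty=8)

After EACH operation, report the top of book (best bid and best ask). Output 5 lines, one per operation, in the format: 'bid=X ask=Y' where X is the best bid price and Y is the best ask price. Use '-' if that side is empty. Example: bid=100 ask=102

Answer: bid=- ask=98
bid=- ask=98
bid=- ask=-
bid=- ask=101
bid=- ask=100

Derivation:
After op 1 [order #1] limit_sell(price=98, qty=10): fills=none; bids=[-] asks=[#1:10@98]
After op 2 [order #2] limit_buy(price=104, qty=3): fills=#2x#1:3@98; bids=[-] asks=[#1:7@98]
After op 3 cancel(order #1): fills=none; bids=[-] asks=[-]
After op 4 [order #3] limit_sell(price=101, qty=2): fills=none; bids=[-] asks=[#3:2@101]
After op 5 [order #4] limit_sell(price=100, qty=8): fills=none; bids=[-] asks=[#4:8@100 #3:2@101]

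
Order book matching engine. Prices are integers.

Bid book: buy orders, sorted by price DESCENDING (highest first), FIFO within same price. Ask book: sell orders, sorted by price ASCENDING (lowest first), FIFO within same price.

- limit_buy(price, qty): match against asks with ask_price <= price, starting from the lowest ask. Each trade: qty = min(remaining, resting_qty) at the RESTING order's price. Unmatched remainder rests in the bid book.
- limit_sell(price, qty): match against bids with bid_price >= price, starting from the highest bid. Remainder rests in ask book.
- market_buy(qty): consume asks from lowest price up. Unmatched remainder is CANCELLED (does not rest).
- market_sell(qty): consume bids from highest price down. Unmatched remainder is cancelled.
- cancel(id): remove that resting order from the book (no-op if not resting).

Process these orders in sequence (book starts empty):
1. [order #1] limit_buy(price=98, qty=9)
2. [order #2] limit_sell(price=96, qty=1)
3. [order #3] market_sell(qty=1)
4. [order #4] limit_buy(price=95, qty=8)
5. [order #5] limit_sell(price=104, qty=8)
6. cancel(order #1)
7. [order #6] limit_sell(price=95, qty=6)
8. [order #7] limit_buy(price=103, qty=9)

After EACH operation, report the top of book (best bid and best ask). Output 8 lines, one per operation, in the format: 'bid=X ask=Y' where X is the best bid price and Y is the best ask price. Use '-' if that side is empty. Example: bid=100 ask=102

Answer: bid=98 ask=-
bid=98 ask=-
bid=98 ask=-
bid=98 ask=-
bid=98 ask=104
bid=95 ask=104
bid=95 ask=104
bid=103 ask=104

Derivation:
After op 1 [order #1] limit_buy(price=98, qty=9): fills=none; bids=[#1:9@98] asks=[-]
After op 2 [order #2] limit_sell(price=96, qty=1): fills=#1x#2:1@98; bids=[#1:8@98] asks=[-]
After op 3 [order #3] market_sell(qty=1): fills=#1x#3:1@98; bids=[#1:7@98] asks=[-]
After op 4 [order #4] limit_buy(price=95, qty=8): fills=none; bids=[#1:7@98 #4:8@95] asks=[-]
After op 5 [order #5] limit_sell(price=104, qty=8): fills=none; bids=[#1:7@98 #4:8@95] asks=[#5:8@104]
After op 6 cancel(order #1): fills=none; bids=[#4:8@95] asks=[#5:8@104]
After op 7 [order #6] limit_sell(price=95, qty=6): fills=#4x#6:6@95; bids=[#4:2@95] asks=[#5:8@104]
After op 8 [order #7] limit_buy(price=103, qty=9): fills=none; bids=[#7:9@103 #4:2@95] asks=[#5:8@104]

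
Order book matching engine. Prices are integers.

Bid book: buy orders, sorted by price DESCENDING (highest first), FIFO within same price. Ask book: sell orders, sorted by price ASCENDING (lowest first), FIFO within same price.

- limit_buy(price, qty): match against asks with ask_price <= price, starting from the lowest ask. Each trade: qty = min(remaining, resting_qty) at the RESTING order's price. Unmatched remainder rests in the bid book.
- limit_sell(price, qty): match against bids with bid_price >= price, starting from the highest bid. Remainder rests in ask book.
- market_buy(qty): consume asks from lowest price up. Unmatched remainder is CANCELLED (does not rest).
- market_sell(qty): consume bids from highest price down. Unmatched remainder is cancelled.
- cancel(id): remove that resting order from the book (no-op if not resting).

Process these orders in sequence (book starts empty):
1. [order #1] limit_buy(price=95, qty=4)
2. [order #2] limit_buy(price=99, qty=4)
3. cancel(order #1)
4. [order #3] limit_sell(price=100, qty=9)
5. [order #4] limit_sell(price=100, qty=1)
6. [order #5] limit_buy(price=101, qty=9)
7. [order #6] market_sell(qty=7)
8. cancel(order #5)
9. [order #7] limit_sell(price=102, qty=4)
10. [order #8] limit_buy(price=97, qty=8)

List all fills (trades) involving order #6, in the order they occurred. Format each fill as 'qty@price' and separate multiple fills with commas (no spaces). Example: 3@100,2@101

After op 1 [order #1] limit_buy(price=95, qty=4): fills=none; bids=[#1:4@95] asks=[-]
After op 2 [order #2] limit_buy(price=99, qty=4): fills=none; bids=[#2:4@99 #1:4@95] asks=[-]
After op 3 cancel(order #1): fills=none; bids=[#2:4@99] asks=[-]
After op 4 [order #3] limit_sell(price=100, qty=9): fills=none; bids=[#2:4@99] asks=[#3:9@100]
After op 5 [order #4] limit_sell(price=100, qty=1): fills=none; bids=[#2:4@99] asks=[#3:9@100 #4:1@100]
After op 6 [order #5] limit_buy(price=101, qty=9): fills=#5x#3:9@100; bids=[#2:4@99] asks=[#4:1@100]
After op 7 [order #6] market_sell(qty=7): fills=#2x#6:4@99; bids=[-] asks=[#4:1@100]
After op 8 cancel(order #5): fills=none; bids=[-] asks=[#4:1@100]
After op 9 [order #7] limit_sell(price=102, qty=4): fills=none; bids=[-] asks=[#4:1@100 #7:4@102]
After op 10 [order #8] limit_buy(price=97, qty=8): fills=none; bids=[#8:8@97] asks=[#4:1@100 #7:4@102]

Answer: 4@99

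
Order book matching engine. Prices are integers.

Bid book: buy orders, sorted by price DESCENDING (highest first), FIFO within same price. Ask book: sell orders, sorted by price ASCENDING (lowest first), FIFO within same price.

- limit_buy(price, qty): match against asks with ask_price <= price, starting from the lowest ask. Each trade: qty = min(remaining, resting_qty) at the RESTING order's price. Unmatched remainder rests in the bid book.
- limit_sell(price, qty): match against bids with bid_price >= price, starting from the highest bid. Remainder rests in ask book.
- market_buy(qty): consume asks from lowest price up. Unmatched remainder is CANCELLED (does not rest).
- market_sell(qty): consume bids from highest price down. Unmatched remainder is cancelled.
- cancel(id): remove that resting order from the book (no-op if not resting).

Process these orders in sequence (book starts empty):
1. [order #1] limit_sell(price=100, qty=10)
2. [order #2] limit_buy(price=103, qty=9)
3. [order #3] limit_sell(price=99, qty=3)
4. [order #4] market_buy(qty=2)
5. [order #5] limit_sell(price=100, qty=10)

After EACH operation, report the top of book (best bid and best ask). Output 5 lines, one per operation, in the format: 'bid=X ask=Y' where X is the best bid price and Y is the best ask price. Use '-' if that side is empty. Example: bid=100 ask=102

After op 1 [order #1] limit_sell(price=100, qty=10): fills=none; bids=[-] asks=[#1:10@100]
After op 2 [order #2] limit_buy(price=103, qty=9): fills=#2x#1:9@100; bids=[-] asks=[#1:1@100]
After op 3 [order #3] limit_sell(price=99, qty=3): fills=none; bids=[-] asks=[#3:3@99 #1:1@100]
After op 4 [order #4] market_buy(qty=2): fills=#4x#3:2@99; bids=[-] asks=[#3:1@99 #1:1@100]
After op 5 [order #5] limit_sell(price=100, qty=10): fills=none; bids=[-] asks=[#3:1@99 #1:1@100 #5:10@100]

Answer: bid=- ask=100
bid=- ask=100
bid=- ask=99
bid=- ask=99
bid=- ask=99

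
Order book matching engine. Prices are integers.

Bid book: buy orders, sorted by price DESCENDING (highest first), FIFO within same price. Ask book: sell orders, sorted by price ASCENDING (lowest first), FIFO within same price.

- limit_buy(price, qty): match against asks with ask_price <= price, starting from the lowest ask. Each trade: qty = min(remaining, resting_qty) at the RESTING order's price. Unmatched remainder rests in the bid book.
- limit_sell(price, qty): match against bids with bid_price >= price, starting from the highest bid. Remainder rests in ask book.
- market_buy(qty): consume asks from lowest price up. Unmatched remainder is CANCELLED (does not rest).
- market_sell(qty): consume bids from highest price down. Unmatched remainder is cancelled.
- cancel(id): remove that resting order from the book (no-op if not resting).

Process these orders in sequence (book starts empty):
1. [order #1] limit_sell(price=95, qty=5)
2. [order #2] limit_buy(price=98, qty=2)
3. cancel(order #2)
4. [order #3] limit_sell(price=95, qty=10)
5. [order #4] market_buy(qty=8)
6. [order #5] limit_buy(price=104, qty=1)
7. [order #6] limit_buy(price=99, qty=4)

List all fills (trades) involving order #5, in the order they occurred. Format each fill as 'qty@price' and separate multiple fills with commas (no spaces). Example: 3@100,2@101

After op 1 [order #1] limit_sell(price=95, qty=5): fills=none; bids=[-] asks=[#1:5@95]
After op 2 [order #2] limit_buy(price=98, qty=2): fills=#2x#1:2@95; bids=[-] asks=[#1:3@95]
After op 3 cancel(order #2): fills=none; bids=[-] asks=[#1:3@95]
After op 4 [order #3] limit_sell(price=95, qty=10): fills=none; bids=[-] asks=[#1:3@95 #3:10@95]
After op 5 [order #4] market_buy(qty=8): fills=#4x#1:3@95 #4x#3:5@95; bids=[-] asks=[#3:5@95]
After op 6 [order #5] limit_buy(price=104, qty=1): fills=#5x#3:1@95; bids=[-] asks=[#3:4@95]
After op 7 [order #6] limit_buy(price=99, qty=4): fills=#6x#3:4@95; bids=[-] asks=[-]

Answer: 1@95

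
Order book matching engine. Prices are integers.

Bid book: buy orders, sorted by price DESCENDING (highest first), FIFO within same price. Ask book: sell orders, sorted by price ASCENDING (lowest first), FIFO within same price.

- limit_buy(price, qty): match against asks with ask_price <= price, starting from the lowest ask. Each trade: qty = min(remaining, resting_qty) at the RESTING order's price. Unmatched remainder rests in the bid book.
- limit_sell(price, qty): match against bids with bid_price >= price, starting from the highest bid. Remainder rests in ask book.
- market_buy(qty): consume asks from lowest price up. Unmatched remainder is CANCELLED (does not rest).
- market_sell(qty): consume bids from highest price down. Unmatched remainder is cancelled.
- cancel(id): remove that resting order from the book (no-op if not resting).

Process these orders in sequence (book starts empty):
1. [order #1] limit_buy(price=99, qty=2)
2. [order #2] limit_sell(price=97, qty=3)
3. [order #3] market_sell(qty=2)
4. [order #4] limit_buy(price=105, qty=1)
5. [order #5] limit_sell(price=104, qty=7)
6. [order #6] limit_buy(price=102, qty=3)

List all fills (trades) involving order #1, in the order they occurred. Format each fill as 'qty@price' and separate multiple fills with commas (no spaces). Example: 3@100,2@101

Answer: 2@99

Derivation:
After op 1 [order #1] limit_buy(price=99, qty=2): fills=none; bids=[#1:2@99] asks=[-]
After op 2 [order #2] limit_sell(price=97, qty=3): fills=#1x#2:2@99; bids=[-] asks=[#2:1@97]
After op 3 [order #3] market_sell(qty=2): fills=none; bids=[-] asks=[#2:1@97]
After op 4 [order #4] limit_buy(price=105, qty=1): fills=#4x#2:1@97; bids=[-] asks=[-]
After op 5 [order #5] limit_sell(price=104, qty=7): fills=none; bids=[-] asks=[#5:7@104]
After op 6 [order #6] limit_buy(price=102, qty=3): fills=none; bids=[#6:3@102] asks=[#5:7@104]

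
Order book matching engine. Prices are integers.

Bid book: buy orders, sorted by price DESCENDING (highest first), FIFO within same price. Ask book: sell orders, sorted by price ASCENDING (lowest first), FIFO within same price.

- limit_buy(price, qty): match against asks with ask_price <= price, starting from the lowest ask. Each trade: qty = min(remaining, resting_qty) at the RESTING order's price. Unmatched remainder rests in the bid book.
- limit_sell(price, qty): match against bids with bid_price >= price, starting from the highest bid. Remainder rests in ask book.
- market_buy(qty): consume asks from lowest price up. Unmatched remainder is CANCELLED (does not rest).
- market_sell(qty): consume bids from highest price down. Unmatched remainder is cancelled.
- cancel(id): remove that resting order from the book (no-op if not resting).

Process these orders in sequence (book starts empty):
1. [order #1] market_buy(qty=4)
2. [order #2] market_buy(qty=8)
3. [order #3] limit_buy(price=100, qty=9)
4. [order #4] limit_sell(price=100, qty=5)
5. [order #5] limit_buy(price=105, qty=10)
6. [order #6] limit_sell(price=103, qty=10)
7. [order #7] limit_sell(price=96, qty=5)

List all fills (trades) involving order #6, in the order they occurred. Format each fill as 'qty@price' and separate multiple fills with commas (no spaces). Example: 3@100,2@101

Answer: 10@105

Derivation:
After op 1 [order #1] market_buy(qty=4): fills=none; bids=[-] asks=[-]
After op 2 [order #2] market_buy(qty=8): fills=none; bids=[-] asks=[-]
After op 3 [order #3] limit_buy(price=100, qty=9): fills=none; bids=[#3:9@100] asks=[-]
After op 4 [order #4] limit_sell(price=100, qty=5): fills=#3x#4:5@100; bids=[#3:4@100] asks=[-]
After op 5 [order #5] limit_buy(price=105, qty=10): fills=none; bids=[#5:10@105 #3:4@100] asks=[-]
After op 6 [order #6] limit_sell(price=103, qty=10): fills=#5x#6:10@105; bids=[#3:4@100] asks=[-]
After op 7 [order #7] limit_sell(price=96, qty=5): fills=#3x#7:4@100; bids=[-] asks=[#7:1@96]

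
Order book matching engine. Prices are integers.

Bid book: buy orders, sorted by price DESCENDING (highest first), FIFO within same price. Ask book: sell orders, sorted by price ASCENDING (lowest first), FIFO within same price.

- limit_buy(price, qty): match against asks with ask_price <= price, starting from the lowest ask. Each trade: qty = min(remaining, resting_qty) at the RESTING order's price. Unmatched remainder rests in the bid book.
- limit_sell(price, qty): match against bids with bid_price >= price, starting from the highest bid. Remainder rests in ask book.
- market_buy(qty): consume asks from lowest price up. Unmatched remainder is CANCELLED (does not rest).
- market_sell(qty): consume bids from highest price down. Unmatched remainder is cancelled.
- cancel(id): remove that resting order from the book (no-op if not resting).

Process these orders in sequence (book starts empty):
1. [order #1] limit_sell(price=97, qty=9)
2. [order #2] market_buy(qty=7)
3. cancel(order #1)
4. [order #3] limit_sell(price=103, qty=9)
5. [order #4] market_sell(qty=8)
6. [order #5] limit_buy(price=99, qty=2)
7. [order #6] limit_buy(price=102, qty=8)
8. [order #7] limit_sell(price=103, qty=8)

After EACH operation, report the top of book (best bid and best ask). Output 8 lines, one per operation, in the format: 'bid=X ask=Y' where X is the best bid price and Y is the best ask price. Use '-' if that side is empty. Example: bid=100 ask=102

Answer: bid=- ask=97
bid=- ask=97
bid=- ask=-
bid=- ask=103
bid=- ask=103
bid=99 ask=103
bid=102 ask=103
bid=102 ask=103

Derivation:
After op 1 [order #1] limit_sell(price=97, qty=9): fills=none; bids=[-] asks=[#1:9@97]
After op 2 [order #2] market_buy(qty=7): fills=#2x#1:7@97; bids=[-] asks=[#1:2@97]
After op 3 cancel(order #1): fills=none; bids=[-] asks=[-]
After op 4 [order #3] limit_sell(price=103, qty=9): fills=none; bids=[-] asks=[#3:9@103]
After op 5 [order #4] market_sell(qty=8): fills=none; bids=[-] asks=[#3:9@103]
After op 6 [order #5] limit_buy(price=99, qty=2): fills=none; bids=[#5:2@99] asks=[#3:9@103]
After op 7 [order #6] limit_buy(price=102, qty=8): fills=none; bids=[#6:8@102 #5:2@99] asks=[#3:9@103]
After op 8 [order #7] limit_sell(price=103, qty=8): fills=none; bids=[#6:8@102 #5:2@99] asks=[#3:9@103 #7:8@103]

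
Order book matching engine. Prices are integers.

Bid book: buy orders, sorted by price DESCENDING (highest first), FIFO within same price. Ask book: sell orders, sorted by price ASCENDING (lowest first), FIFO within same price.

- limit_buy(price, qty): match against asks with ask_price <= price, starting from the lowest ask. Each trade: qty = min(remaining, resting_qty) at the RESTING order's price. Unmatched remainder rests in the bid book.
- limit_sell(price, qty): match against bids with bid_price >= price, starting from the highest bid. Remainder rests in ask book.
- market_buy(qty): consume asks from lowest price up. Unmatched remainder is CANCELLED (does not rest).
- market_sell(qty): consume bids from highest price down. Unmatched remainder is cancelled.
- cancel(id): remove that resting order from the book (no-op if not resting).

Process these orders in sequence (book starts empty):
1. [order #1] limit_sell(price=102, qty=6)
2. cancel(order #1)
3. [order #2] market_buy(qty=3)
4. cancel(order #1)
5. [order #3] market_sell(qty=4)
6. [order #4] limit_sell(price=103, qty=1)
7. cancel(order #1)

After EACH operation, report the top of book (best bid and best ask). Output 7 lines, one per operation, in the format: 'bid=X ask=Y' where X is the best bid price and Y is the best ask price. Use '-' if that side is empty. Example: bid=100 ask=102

After op 1 [order #1] limit_sell(price=102, qty=6): fills=none; bids=[-] asks=[#1:6@102]
After op 2 cancel(order #1): fills=none; bids=[-] asks=[-]
After op 3 [order #2] market_buy(qty=3): fills=none; bids=[-] asks=[-]
After op 4 cancel(order #1): fills=none; bids=[-] asks=[-]
After op 5 [order #3] market_sell(qty=4): fills=none; bids=[-] asks=[-]
After op 6 [order #4] limit_sell(price=103, qty=1): fills=none; bids=[-] asks=[#4:1@103]
After op 7 cancel(order #1): fills=none; bids=[-] asks=[#4:1@103]

Answer: bid=- ask=102
bid=- ask=-
bid=- ask=-
bid=- ask=-
bid=- ask=-
bid=- ask=103
bid=- ask=103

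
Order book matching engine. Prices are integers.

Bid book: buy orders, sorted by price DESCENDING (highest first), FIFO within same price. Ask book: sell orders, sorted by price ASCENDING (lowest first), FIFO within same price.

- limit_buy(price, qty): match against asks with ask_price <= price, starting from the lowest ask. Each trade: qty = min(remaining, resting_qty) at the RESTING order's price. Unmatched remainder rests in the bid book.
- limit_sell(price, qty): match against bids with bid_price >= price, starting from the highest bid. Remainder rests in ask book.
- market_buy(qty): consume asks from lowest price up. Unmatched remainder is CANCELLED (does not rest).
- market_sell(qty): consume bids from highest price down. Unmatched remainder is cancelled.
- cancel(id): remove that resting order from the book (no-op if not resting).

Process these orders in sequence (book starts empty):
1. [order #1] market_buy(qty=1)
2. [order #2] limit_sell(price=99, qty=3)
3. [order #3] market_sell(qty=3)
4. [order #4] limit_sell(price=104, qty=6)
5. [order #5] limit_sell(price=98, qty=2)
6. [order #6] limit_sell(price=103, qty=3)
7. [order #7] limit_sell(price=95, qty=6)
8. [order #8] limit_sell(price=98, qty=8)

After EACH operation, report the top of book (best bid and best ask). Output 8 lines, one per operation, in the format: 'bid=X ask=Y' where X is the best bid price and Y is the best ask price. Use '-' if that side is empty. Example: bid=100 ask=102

After op 1 [order #1] market_buy(qty=1): fills=none; bids=[-] asks=[-]
After op 2 [order #2] limit_sell(price=99, qty=3): fills=none; bids=[-] asks=[#2:3@99]
After op 3 [order #3] market_sell(qty=3): fills=none; bids=[-] asks=[#2:3@99]
After op 4 [order #4] limit_sell(price=104, qty=6): fills=none; bids=[-] asks=[#2:3@99 #4:6@104]
After op 5 [order #5] limit_sell(price=98, qty=2): fills=none; bids=[-] asks=[#5:2@98 #2:3@99 #4:6@104]
After op 6 [order #6] limit_sell(price=103, qty=3): fills=none; bids=[-] asks=[#5:2@98 #2:3@99 #6:3@103 #4:6@104]
After op 7 [order #7] limit_sell(price=95, qty=6): fills=none; bids=[-] asks=[#7:6@95 #5:2@98 #2:3@99 #6:3@103 #4:6@104]
After op 8 [order #8] limit_sell(price=98, qty=8): fills=none; bids=[-] asks=[#7:6@95 #5:2@98 #8:8@98 #2:3@99 #6:3@103 #4:6@104]

Answer: bid=- ask=-
bid=- ask=99
bid=- ask=99
bid=- ask=99
bid=- ask=98
bid=- ask=98
bid=- ask=95
bid=- ask=95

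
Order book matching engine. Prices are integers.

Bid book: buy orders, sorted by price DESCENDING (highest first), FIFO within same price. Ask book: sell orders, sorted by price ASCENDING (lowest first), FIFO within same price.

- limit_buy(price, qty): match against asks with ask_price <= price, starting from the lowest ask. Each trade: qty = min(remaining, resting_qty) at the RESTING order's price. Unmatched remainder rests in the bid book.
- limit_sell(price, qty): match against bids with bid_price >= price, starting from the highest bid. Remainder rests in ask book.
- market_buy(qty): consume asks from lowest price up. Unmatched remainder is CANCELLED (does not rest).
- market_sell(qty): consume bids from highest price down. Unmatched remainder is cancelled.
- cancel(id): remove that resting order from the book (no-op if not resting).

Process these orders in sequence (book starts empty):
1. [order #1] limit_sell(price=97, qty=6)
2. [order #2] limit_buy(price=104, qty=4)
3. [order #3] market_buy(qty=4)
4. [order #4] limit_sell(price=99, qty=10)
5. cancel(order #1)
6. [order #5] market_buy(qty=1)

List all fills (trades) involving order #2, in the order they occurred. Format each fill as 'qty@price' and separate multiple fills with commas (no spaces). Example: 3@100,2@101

After op 1 [order #1] limit_sell(price=97, qty=6): fills=none; bids=[-] asks=[#1:6@97]
After op 2 [order #2] limit_buy(price=104, qty=4): fills=#2x#1:4@97; bids=[-] asks=[#1:2@97]
After op 3 [order #3] market_buy(qty=4): fills=#3x#1:2@97; bids=[-] asks=[-]
After op 4 [order #4] limit_sell(price=99, qty=10): fills=none; bids=[-] asks=[#4:10@99]
After op 5 cancel(order #1): fills=none; bids=[-] asks=[#4:10@99]
After op 6 [order #5] market_buy(qty=1): fills=#5x#4:1@99; bids=[-] asks=[#4:9@99]

Answer: 4@97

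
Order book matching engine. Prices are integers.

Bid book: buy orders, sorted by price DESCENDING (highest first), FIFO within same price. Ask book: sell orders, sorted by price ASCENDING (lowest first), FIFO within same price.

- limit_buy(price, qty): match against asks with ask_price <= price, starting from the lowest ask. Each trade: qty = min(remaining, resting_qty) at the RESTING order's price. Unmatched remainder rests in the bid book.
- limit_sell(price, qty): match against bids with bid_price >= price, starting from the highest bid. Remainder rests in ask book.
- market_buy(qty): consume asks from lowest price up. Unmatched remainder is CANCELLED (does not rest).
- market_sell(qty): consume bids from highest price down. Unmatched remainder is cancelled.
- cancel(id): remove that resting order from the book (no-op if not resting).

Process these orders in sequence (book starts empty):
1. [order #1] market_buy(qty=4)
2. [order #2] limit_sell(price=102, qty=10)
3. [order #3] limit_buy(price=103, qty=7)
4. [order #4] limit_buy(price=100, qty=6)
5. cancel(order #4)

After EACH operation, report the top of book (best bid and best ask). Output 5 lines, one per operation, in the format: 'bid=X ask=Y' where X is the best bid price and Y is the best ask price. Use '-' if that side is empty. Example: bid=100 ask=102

Answer: bid=- ask=-
bid=- ask=102
bid=- ask=102
bid=100 ask=102
bid=- ask=102

Derivation:
After op 1 [order #1] market_buy(qty=4): fills=none; bids=[-] asks=[-]
After op 2 [order #2] limit_sell(price=102, qty=10): fills=none; bids=[-] asks=[#2:10@102]
After op 3 [order #3] limit_buy(price=103, qty=7): fills=#3x#2:7@102; bids=[-] asks=[#2:3@102]
After op 4 [order #4] limit_buy(price=100, qty=6): fills=none; bids=[#4:6@100] asks=[#2:3@102]
After op 5 cancel(order #4): fills=none; bids=[-] asks=[#2:3@102]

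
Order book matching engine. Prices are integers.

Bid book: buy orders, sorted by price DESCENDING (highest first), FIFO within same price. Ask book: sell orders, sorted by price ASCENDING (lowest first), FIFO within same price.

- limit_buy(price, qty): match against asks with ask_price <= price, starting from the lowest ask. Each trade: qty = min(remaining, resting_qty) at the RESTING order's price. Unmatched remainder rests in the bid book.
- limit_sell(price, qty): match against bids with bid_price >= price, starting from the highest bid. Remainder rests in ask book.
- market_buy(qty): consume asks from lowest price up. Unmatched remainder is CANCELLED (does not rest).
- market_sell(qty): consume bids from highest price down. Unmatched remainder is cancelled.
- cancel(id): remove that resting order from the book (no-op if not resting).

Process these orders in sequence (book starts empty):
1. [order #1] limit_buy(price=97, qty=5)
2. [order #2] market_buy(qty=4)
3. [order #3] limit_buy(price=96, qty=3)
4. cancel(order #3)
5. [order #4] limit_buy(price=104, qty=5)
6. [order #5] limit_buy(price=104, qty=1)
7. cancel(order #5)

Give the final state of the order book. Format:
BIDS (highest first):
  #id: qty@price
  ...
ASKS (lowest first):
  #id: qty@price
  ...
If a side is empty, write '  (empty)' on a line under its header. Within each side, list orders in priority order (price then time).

Answer: BIDS (highest first):
  #4: 5@104
  #1: 5@97
ASKS (lowest first):
  (empty)

Derivation:
After op 1 [order #1] limit_buy(price=97, qty=5): fills=none; bids=[#1:5@97] asks=[-]
After op 2 [order #2] market_buy(qty=4): fills=none; bids=[#1:5@97] asks=[-]
After op 3 [order #3] limit_buy(price=96, qty=3): fills=none; bids=[#1:5@97 #3:3@96] asks=[-]
After op 4 cancel(order #3): fills=none; bids=[#1:5@97] asks=[-]
After op 5 [order #4] limit_buy(price=104, qty=5): fills=none; bids=[#4:5@104 #1:5@97] asks=[-]
After op 6 [order #5] limit_buy(price=104, qty=1): fills=none; bids=[#4:5@104 #5:1@104 #1:5@97] asks=[-]
After op 7 cancel(order #5): fills=none; bids=[#4:5@104 #1:5@97] asks=[-]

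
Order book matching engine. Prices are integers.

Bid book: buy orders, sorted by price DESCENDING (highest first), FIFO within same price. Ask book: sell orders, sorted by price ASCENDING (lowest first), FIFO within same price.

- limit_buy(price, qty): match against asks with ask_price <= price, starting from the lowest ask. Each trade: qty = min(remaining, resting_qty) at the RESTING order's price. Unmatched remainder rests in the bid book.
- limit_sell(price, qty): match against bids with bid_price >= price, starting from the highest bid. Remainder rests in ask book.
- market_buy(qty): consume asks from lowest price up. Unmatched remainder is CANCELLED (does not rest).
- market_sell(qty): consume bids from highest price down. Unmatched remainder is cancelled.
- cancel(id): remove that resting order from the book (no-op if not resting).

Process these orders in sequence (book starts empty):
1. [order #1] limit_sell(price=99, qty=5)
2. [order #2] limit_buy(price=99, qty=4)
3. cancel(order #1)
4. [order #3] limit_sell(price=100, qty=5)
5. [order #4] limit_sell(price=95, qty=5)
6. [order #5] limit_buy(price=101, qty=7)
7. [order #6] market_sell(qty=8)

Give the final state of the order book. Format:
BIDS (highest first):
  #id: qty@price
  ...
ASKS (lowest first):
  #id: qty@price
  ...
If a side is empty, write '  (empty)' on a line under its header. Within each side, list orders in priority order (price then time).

Answer: BIDS (highest first):
  (empty)
ASKS (lowest first):
  #3: 3@100

Derivation:
After op 1 [order #1] limit_sell(price=99, qty=5): fills=none; bids=[-] asks=[#1:5@99]
After op 2 [order #2] limit_buy(price=99, qty=4): fills=#2x#1:4@99; bids=[-] asks=[#1:1@99]
After op 3 cancel(order #1): fills=none; bids=[-] asks=[-]
After op 4 [order #3] limit_sell(price=100, qty=5): fills=none; bids=[-] asks=[#3:5@100]
After op 5 [order #4] limit_sell(price=95, qty=5): fills=none; bids=[-] asks=[#4:5@95 #3:5@100]
After op 6 [order #5] limit_buy(price=101, qty=7): fills=#5x#4:5@95 #5x#3:2@100; bids=[-] asks=[#3:3@100]
After op 7 [order #6] market_sell(qty=8): fills=none; bids=[-] asks=[#3:3@100]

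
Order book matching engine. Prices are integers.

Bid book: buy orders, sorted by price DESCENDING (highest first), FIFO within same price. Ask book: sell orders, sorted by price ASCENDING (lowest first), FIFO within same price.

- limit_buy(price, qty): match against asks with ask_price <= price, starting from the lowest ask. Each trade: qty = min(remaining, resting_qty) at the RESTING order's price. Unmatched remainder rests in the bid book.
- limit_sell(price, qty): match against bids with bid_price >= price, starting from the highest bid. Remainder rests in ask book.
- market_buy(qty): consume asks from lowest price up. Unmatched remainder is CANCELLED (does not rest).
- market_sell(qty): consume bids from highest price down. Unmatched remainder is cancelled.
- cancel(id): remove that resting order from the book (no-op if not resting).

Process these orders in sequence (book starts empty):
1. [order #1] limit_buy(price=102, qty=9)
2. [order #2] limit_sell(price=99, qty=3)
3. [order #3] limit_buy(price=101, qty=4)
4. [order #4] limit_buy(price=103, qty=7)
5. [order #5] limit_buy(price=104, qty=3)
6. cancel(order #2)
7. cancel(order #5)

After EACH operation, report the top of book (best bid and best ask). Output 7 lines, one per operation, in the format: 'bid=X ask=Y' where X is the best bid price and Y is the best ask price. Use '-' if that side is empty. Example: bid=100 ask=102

After op 1 [order #1] limit_buy(price=102, qty=9): fills=none; bids=[#1:9@102] asks=[-]
After op 2 [order #2] limit_sell(price=99, qty=3): fills=#1x#2:3@102; bids=[#1:6@102] asks=[-]
After op 3 [order #3] limit_buy(price=101, qty=4): fills=none; bids=[#1:6@102 #3:4@101] asks=[-]
After op 4 [order #4] limit_buy(price=103, qty=7): fills=none; bids=[#4:7@103 #1:6@102 #3:4@101] asks=[-]
After op 5 [order #5] limit_buy(price=104, qty=3): fills=none; bids=[#5:3@104 #4:7@103 #1:6@102 #3:4@101] asks=[-]
After op 6 cancel(order #2): fills=none; bids=[#5:3@104 #4:7@103 #1:6@102 #3:4@101] asks=[-]
After op 7 cancel(order #5): fills=none; bids=[#4:7@103 #1:6@102 #3:4@101] asks=[-]

Answer: bid=102 ask=-
bid=102 ask=-
bid=102 ask=-
bid=103 ask=-
bid=104 ask=-
bid=104 ask=-
bid=103 ask=-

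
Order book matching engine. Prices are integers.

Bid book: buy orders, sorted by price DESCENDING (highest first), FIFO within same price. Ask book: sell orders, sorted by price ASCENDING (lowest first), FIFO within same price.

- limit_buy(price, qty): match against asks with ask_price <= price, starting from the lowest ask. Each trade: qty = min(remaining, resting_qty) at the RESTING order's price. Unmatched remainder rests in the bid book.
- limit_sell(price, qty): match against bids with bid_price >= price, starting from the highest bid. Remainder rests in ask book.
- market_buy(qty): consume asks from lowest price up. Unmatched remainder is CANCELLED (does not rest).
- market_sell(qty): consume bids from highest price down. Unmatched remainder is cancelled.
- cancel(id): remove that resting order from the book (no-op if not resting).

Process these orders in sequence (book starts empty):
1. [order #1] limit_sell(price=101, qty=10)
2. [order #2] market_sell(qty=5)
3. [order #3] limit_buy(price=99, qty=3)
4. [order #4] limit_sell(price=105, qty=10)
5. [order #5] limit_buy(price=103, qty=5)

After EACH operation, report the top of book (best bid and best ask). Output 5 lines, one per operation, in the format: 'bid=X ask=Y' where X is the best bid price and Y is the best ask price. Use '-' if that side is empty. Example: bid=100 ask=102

Answer: bid=- ask=101
bid=- ask=101
bid=99 ask=101
bid=99 ask=101
bid=99 ask=101

Derivation:
After op 1 [order #1] limit_sell(price=101, qty=10): fills=none; bids=[-] asks=[#1:10@101]
After op 2 [order #2] market_sell(qty=5): fills=none; bids=[-] asks=[#1:10@101]
After op 3 [order #3] limit_buy(price=99, qty=3): fills=none; bids=[#3:3@99] asks=[#1:10@101]
After op 4 [order #4] limit_sell(price=105, qty=10): fills=none; bids=[#3:3@99] asks=[#1:10@101 #4:10@105]
After op 5 [order #5] limit_buy(price=103, qty=5): fills=#5x#1:5@101; bids=[#3:3@99] asks=[#1:5@101 #4:10@105]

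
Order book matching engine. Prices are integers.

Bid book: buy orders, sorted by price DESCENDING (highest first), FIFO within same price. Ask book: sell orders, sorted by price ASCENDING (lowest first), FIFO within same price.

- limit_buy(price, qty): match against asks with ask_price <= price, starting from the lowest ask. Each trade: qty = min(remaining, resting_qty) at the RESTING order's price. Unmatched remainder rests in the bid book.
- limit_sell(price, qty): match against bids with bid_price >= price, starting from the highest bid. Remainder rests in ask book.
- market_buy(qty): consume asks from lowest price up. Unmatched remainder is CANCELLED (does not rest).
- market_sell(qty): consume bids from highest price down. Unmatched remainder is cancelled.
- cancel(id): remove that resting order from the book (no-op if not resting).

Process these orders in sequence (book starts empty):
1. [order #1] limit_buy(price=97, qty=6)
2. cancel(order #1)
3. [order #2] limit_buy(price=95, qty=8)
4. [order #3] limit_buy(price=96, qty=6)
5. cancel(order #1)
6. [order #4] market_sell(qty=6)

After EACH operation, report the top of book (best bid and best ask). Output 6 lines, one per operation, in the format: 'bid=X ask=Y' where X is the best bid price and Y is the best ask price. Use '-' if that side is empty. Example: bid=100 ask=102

After op 1 [order #1] limit_buy(price=97, qty=6): fills=none; bids=[#1:6@97] asks=[-]
After op 2 cancel(order #1): fills=none; bids=[-] asks=[-]
After op 3 [order #2] limit_buy(price=95, qty=8): fills=none; bids=[#2:8@95] asks=[-]
After op 4 [order #3] limit_buy(price=96, qty=6): fills=none; bids=[#3:6@96 #2:8@95] asks=[-]
After op 5 cancel(order #1): fills=none; bids=[#3:6@96 #2:8@95] asks=[-]
After op 6 [order #4] market_sell(qty=6): fills=#3x#4:6@96; bids=[#2:8@95] asks=[-]

Answer: bid=97 ask=-
bid=- ask=-
bid=95 ask=-
bid=96 ask=-
bid=96 ask=-
bid=95 ask=-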